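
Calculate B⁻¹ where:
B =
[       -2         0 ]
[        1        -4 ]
det(B) = 8
B⁻¹ =
[     -1/2         0 ]
[     -1/8      -1/4 ]

For a 2×2 matrix B = [[a, b], [c, d]] with det(B) ≠ 0, B⁻¹ = (1/det(B)) * [[d, -b], [-c, a]].
det(B) = (-2)*(-4) - (0)*(1) = 8 - 0 = 8.
B⁻¹ = (1/8) * [[-4, 0], [-1, -2]].
Dividing each entry by 8 and reducing:
B⁻¹ =
[     -1/2         0 ]
[     -1/8      -1/4 ]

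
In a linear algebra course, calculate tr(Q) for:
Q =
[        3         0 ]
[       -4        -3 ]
tr(Q) = 3 - 3 = 0

The trace of a square matrix is the sum of its diagonal entries.
Diagonal entries of Q: Q[0][0] = 3, Q[1][1] = -3.
tr(Q) = 3 - 3 = 0.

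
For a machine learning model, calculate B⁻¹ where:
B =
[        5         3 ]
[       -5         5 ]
det(B) = 40
B⁻¹ =
[      1/8     -3/40 ]
[      1/8       1/8 ]

For a 2×2 matrix B = [[a, b], [c, d]] with det(B) ≠ 0, B⁻¹ = (1/det(B)) * [[d, -b], [-c, a]].
det(B) = (5)*(5) - (3)*(-5) = 25 + 15 = 40.
B⁻¹ = (1/40) * [[5, -3], [5, 5]].
Dividing each entry by 40 and reducing:
B⁻¹ =
[      1/8     -3/40 ]
[      1/8       1/8 ]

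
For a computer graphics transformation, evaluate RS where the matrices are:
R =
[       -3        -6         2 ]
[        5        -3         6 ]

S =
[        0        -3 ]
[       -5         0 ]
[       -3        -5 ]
RS =
[       24        -1 ]
[       -3       -45 ]

Matrix multiplication: (RS)[i][j] = sum over k of R[i][k] * S[k][j].
  (RS)[0][0] = (-3)*(0) + (-6)*(-5) + (2)*(-3) = 24
  (RS)[0][1] = (-3)*(-3) + (-6)*(0) + (2)*(-5) = -1
  (RS)[1][0] = (5)*(0) + (-3)*(-5) + (6)*(-3) = -3
  (RS)[1][1] = (5)*(-3) + (-3)*(0) + (6)*(-5) = -45
RS =
[       24        -1 ]
[       -3       -45 ]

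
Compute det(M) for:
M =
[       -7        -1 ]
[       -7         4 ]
det(M) = -35

For a 2×2 matrix [[a, b], [c, d]], det = a*d - b*c.
det(M) = (-7)*(4) - (-1)*(-7) = -28 - 7 = -35.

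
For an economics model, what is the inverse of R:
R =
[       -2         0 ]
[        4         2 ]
det(R) = -4
R⁻¹ =
[     -1/2         0 ]
[        1       1/2 ]

For a 2×2 matrix R = [[a, b], [c, d]] with det(R) ≠ 0, R⁻¹ = (1/det(R)) * [[d, -b], [-c, a]].
det(R) = (-2)*(2) - (0)*(4) = -4 - 0 = -4.
R⁻¹ = (1/-4) * [[2, 0], [-4, -2]].
Dividing each entry by -4 and reducing:
R⁻¹ =
[     -1/2         0 ]
[        1       1/2 ]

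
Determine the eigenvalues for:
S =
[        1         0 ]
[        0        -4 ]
λ = -4, 1

Solve det(S - λI) = 0. For a 2×2 matrix the characteristic equation is λ² - (trace)λ + det = 0.
trace(S) = a + d = 1 - 4 = -3.
det(S) = a*d - b*c = (1)*(-4) - (0)*(0) = -4 - 0 = -4.
Characteristic equation: λ² - (-3)λ + (-4) = 0.
Discriminant = (-3)² - 4*(-4) = 9 + 16 = 25.
λ = (-3 ± √25) / 2 = (-3 ± 5) / 2 = -4, 1.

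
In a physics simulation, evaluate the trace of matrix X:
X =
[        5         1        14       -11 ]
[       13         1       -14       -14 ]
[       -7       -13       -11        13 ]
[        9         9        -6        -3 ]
tr(X) = 5 + 1 - 11 - 3 = -8

The trace of a square matrix is the sum of its diagonal entries.
Diagonal entries of X: X[0][0] = 5, X[1][1] = 1, X[2][2] = -11, X[3][3] = -3.
tr(X) = 5 + 1 - 11 - 3 = -8.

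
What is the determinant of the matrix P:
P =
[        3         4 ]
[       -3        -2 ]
det(P) = 6

For a 2×2 matrix [[a, b], [c, d]], det = a*d - b*c.
det(P) = (3)*(-2) - (4)*(-3) = -6 + 12 = 6.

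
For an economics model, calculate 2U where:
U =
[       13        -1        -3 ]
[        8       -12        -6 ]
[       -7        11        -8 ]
2U =
[       26        -2        -6 ]
[       16       -24       -12 ]
[      -14        22       -16 ]

Scalar multiplication is elementwise: (2U)[i][j] = 2 * U[i][j].
  (2U)[0][0] = 2 * (13) = 26
  (2U)[0][1] = 2 * (-1) = -2
  (2U)[0][2] = 2 * (-3) = -6
  (2U)[1][0] = 2 * (8) = 16
  (2U)[1][1] = 2 * (-12) = -24
  (2U)[1][2] = 2 * (-6) = -12
  (2U)[2][0] = 2 * (-7) = -14
  (2U)[2][1] = 2 * (11) = 22
  (2U)[2][2] = 2 * (-8) = -16
2U =
[       26        -2        -6 ]
[       16       -24       -12 ]
[      -14        22       -16 ]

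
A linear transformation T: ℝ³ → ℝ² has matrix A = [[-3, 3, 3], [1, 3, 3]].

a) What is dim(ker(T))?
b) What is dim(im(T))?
dim(ker) = 1, dim(im) = 2

The two rows are not scalar multiples of one another (no single k satisfies row 2 = k × row 1), so they are linearly independent.
Thus rank(A) = 2.
dim(im(T)) = rank(A) = 2.
By the rank-nullity theorem applied to T: ℝ³ → ℝ², rank(A) + nullity(A) = 3 (the domain dimension), so dim(ker(T)) = 3 - 2 = 1.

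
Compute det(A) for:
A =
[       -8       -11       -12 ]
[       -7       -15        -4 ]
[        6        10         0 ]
det(A) = -296

Expand along row 0 (cofactor expansion): det(A) = a*(e*i - f*h) - b*(d*i - f*g) + c*(d*h - e*g), where the 3×3 is [[a, b, c], [d, e, f], [g, h, i]].
Minor M_00 = (-15)*(0) - (-4)*(10) = 0 + 40 = 40.
Minor M_01 = (-7)*(0) - (-4)*(6) = 0 + 24 = 24.
Minor M_02 = (-7)*(10) - (-15)*(6) = -70 + 90 = 20.
det(A) = (-8)*(40) - (-11)*(24) + (-12)*(20) = -320 + 264 - 240 = -296.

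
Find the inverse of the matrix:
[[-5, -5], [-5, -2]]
[[2/15, -1/3], [-1/3, 1/3]]

For [[a,b],[c,d]], inverse = (1/det)·[[d,-b],[-c,a]]
det = -5·-2 - -5·-5 = -15
Inverse = (1/-15)·[[-2, 5], [5, -5]]
        = [[2/15, -1/3], [-1/3, 1/3]]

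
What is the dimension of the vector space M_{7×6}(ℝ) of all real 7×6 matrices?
Dimension = 42

A real 7×6 matrix is determined by its 7·6 = 42 independent entries.
A standard basis is {E_ij : 1 ≤ i ≤ 7, 1 ≤ j ≤ 6}, where E_ij has a 1 in position (i, j) and 0 elsewhere — there are 42 such matrices, and they are linearly independent and span M_{7×6}(ℝ).
Therefore dim(M_{7×6}(ℝ)) = 42.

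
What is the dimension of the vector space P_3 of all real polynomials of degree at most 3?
Dimension = 4

A polynomial of degree at most 3 can be written as a₀ + a₁x + a₂x² + a₃x³, with 4 free coefficients a₀, a₁, a₂, a₃.
The set {1, x, x², x³} is a basis: it spans P_3 (every such polynomial is a linear combination of these) and is linearly independent (a polynomial is zero iff all its coefficients are zero).
Therefore dim(P_3) = 3 + 1 = 4.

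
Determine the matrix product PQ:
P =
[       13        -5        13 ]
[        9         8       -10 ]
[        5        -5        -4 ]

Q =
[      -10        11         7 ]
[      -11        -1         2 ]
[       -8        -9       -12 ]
PQ =
[     -179        31       -75 ]
[      -98       181       199 ]
[       37        96        73 ]

Matrix multiplication: (PQ)[i][j] = sum over k of P[i][k] * Q[k][j].
  (PQ)[0][0] = (13)*(-10) + (-5)*(-11) + (13)*(-8) = -179
  (PQ)[0][1] = (13)*(11) + (-5)*(-1) + (13)*(-9) = 31
  (PQ)[0][2] = (13)*(7) + (-5)*(2) + (13)*(-12) = -75
  (PQ)[1][0] = (9)*(-10) + (8)*(-11) + (-10)*(-8) = -98
  (PQ)[1][1] = (9)*(11) + (8)*(-1) + (-10)*(-9) = 181
  (PQ)[1][2] = (9)*(7) + (8)*(2) + (-10)*(-12) = 199
  (PQ)[2][0] = (5)*(-10) + (-5)*(-11) + (-4)*(-8) = 37
  (PQ)[2][1] = (5)*(11) + (-5)*(-1) + (-4)*(-9) = 96
  (PQ)[2][2] = (5)*(7) + (-5)*(2) + (-4)*(-12) = 73
PQ =
[     -179        31       -75 ]
[      -98       181       199 ]
[       37        96        73 ]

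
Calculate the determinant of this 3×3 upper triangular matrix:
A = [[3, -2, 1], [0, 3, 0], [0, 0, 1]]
9

The determinant of a triangular matrix is the product of its diagonal entries (the off-diagonal entries above the diagonal do not affect it).
det(A) = (3) * (3) * (1) = 9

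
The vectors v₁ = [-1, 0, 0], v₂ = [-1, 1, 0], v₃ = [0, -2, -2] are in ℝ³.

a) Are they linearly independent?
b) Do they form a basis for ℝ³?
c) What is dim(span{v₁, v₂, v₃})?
Yes independent, yes basis, dim = 3

Stack v₁, v₂, v₃ as rows of a 3×3 matrix.
[[-1, 0, 0]; [-1, 1, 0]; [0, -2, -2]] is already lower triangular with nonzero diagonal entries (-1, 1, -2), so its determinant is the product of the diagonal entries, det = (-1)·(1)·(-2) = 2 ≠ 0, and the rows are linearly independent.
Three linearly independent vectors in ℝ³ form a basis for ℝ³, so dim(span{v₁,v₂,v₃}) = 3.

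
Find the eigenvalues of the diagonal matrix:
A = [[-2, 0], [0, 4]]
λ₁ = -2, λ₂ = 4

The characteristic polynomial of A is det(A - λI) = (-2 - λ)(4 - λ) = 0.
The roots are λ = -2 and λ = 4, so the eigenvalues are the diagonal entries.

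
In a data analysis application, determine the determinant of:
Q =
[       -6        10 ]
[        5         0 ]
det(Q) = -50

For a 2×2 matrix [[a, b], [c, d]], det = a*d - b*c.
det(Q) = (-6)*(0) - (10)*(5) = 0 - 50 = -50.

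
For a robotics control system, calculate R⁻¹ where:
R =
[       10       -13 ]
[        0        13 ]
det(R) = 130
R⁻¹ =
[     1/10      1/10 ]
[        0      1/13 ]

For a 2×2 matrix R = [[a, b], [c, d]] with det(R) ≠ 0, R⁻¹ = (1/det(R)) * [[d, -b], [-c, a]].
det(R) = (10)*(13) - (-13)*(0) = 130 - 0 = 130.
R⁻¹ = (1/130) * [[13, 13], [0, 10]].
Dividing each entry by 130 and reducing:
R⁻¹ =
[     1/10      1/10 ]
[        0      1/13 ]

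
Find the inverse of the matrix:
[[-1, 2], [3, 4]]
[[-2/5, 1/5], [3/10, 1/10]]

For [[a,b],[c,d]], inverse = (1/det)·[[d,-b],[-c,a]]
det = -1·4 - 2·3 = -10
Inverse = (1/-10)·[[4, -2], [-3, -1]]
        = [[-2/5, 1/5], [3/10, 1/10]]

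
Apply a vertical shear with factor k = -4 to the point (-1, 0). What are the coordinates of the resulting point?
(-1, 4)

Shear matrix for vertical shear with factor k = -4:
[[1, 0], [-4, 1]]
Result: (-1, 0) → (-1, 4)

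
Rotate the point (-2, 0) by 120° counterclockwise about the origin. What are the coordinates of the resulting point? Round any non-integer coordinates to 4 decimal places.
(1.0000, -1.7321)

Rotation matrix R(θ) = [[cos θ, -sin θ], [sin θ, cos θ]]; for θ = 120°:
R = [[-1/2, -√3/2], [√3/2, -1/2]]
Result: R × [-2, 0]ᵀ = [-1/2·-2 + (-√3/2)·0, √3/2·-2 + (-1/2)·0]ᵀ = (1.0000, -1.7321)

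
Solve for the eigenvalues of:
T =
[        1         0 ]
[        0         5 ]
λ = 1, 5

Solve det(T - λI) = 0. For a 2×2 matrix the characteristic equation is λ² - (trace)λ + det = 0.
trace(T) = a + d = 1 + 5 = 6.
det(T) = a*d - b*c = (1)*(5) - (0)*(0) = 5 - 0 = 5.
Characteristic equation: λ² - (6)λ + (5) = 0.
Discriminant = (6)² - 4*(5) = 36 - 20 = 16.
λ = (6 ± √16) / 2 = (6 ± 4) / 2 = 1, 5.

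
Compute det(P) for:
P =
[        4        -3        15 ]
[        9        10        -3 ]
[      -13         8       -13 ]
det(P) = 2138

Expand along row 0 (cofactor expansion): det(P) = a*(e*i - f*h) - b*(d*i - f*g) + c*(d*h - e*g), where the 3×3 is [[a, b, c], [d, e, f], [g, h, i]].
Minor M_00 = (10)*(-13) - (-3)*(8) = -130 + 24 = -106.
Minor M_01 = (9)*(-13) - (-3)*(-13) = -117 - 39 = -156.
Minor M_02 = (9)*(8) - (10)*(-13) = 72 + 130 = 202.
det(P) = (4)*(-106) - (-3)*(-156) + (15)*(202) = -424 - 468 + 3030 = 2138.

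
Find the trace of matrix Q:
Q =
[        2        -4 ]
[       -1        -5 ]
tr(Q) = 2 - 5 = -3

The trace of a square matrix is the sum of its diagonal entries.
Diagonal entries of Q: Q[0][0] = 2, Q[1][1] = -5.
tr(Q) = 2 - 5 = -3.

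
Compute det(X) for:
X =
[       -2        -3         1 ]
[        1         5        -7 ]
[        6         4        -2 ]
det(X) = 58

Expand along row 0 (cofactor expansion): det(X) = a*(e*i - f*h) - b*(d*i - f*g) + c*(d*h - e*g), where the 3×3 is [[a, b, c], [d, e, f], [g, h, i]].
Minor M_00 = (5)*(-2) - (-7)*(4) = -10 + 28 = 18.
Minor M_01 = (1)*(-2) - (-7)*(6) = -2 + 42 = 40.
Minor M_02 = (1)*(4) - (5)*(6) = 4 - 30 = -26.
det(X) = (-2)*(18) - (-3)*(40) + (1)*(-26) = -36 + 120 - 26 = 58.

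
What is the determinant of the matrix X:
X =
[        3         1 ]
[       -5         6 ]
det(X) = 23

For a 2×2 matrix [[a, b], [c, d]], det = a*d - b*c.
det(X) = (3)*(6) - (1)*(-5) = 18 + 5 = 23.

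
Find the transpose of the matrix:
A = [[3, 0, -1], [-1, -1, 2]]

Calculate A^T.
[[3, -1], [0, -1], [-1, 2]]

The transpose sends entry (i,j) to (j,i); rows become columns.
Row 0 of A: [3, 0, -1] -> column 0 of A^T.
Row 1 of A: [-1, -1, 2] -> column 1 of A^T.
A^T = [[3, -1], [0, -1], [-1, 2]]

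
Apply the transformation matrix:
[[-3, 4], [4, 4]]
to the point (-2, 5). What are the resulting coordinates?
(26, 12)

Matrix multiplication:
[[-3, 4], [4, 4]] × [-2, 5]ᵀ
= [-3×-2 + 4×5, 4×-2 + 4×5]ᵀ
= [26.0000, 12.0000]ᵀ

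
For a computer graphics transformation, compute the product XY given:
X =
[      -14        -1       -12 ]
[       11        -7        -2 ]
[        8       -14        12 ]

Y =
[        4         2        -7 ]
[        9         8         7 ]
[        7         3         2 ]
XY =
[     -149       -72        67 ]
[      -33       -40      -130 ]
[      -10       -60      -130 ]

Matrix multiplication: (XY)[i][j] = sum over k of X[i][k] * Y[k][j].
  (XY)[0][0] = (-14)*(4) + (-1)*(9) + (-12)*(7) = -149
  (XY)[0][1] = (-14)*(2) + (-1)*(8) + (-12)*(3) = -72
  (XY)[0][2] = (-14)*(-7) + (-1)*(7) + (-12)*(2) = 67
  (XY)[1][0] = (11)*(4) + (-7)*(9) + (-2)*(7) = -33
  (XY)[1][1] = (11)*(2) + (-7)*(8) + (-2)*(3) = -40
  (XY)[1][2] = (11)*(-7) + (-7)*(7) + (-2)*(2) = -130
  (XY)[2][0] = (8)*(4) + (-14)*(9) + (12)*(7) = -10
  (XY)[2][1] = (8)*(2) + (-14)*(8) + (12)*(3) = -60
  (XY)[2][2] = (8)*(-7) + (-14)*(7) + (12)*(2) = -130
XY =
[     -149       -72        67 ]
[      -33       -40      -130 ]
[      -10       -60      -130 ]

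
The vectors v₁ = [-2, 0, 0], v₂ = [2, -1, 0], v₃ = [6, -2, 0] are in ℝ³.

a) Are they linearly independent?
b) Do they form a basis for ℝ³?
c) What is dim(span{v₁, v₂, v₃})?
Not independent, not a basis, dim(span) = 2

Check whether v₃ can be written as a linear combination of v₁ and v₂.
v₃ = (-1)·v₁ + (2)·v₂ = [6, -2, 0], so the three vectors are linearly dependent.
Thus they do not form a basis for ℝ³, and dim(span{v₁, v₂, v₃}) = 2 (spanned by v₁ and v₂).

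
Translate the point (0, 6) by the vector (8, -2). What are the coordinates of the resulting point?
(8, 4)

Translation by (8, -2):
x' = 0 + 8 = 8
y' = 6 + -2 = 4
Homogeneous matrix: [[1, 0, 8], [0, 1, -2], [0, 0, 1]]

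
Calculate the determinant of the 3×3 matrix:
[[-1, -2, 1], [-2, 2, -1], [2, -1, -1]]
9

Expansion along first row:
det = -1·det([[2,-1],[-1,-1]]) - -2·det([[-2,-1],[2,-1]]) + 1·det([[-2,2],[2,-1]])
    = -1·(2·-1 - -1·-1) - -2·(-2·-1 - -1·2) + 1·(-2·-1 - 2·2)
    = -1·-3 - -2·4 + 1·-2
    = 3 + 8 + -2 = 9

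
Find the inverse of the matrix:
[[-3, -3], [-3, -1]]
[[1/6, -1/2], [-1/2, 1/2]]

For [[a,b],[c,d]], inverse = (1/det)·[[d,-b],[-c,a]]
det = -3·-1 - -3·-3 = -6
Inverse = (1/-6)·[[-1, 3], [3, -3]]
        = [[1/6, -1/2], [-1/2, 1/2]]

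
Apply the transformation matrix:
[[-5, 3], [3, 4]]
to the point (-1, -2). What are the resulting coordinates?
(-1, -11)

Matrix multiplication:
[[-5, 3], [3, 4]] × [-1, -2]ᵀ
= [-5×-1 + 3×-2, 3×-1 + 4×-2]ᵀ
= [-1.0000, -11.0000]ᵀ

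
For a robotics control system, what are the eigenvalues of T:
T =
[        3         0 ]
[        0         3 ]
λ = 3, 3

Solve det(T - λI) = 0. For a 2×2 matrix the characteristic equation is λ² - (trace)λ + det = 0.
trace(T) = a + d = 3 + 3 = 6.
det(T) = a*d - b*c = (3)*(3) - (0)*(0) = 9 - 0 = 9.
Characteristic equation: λ² - (6)λ + (9) = 0.
Discriminant = (6)² - 4*(9) = 36 - 36 = 0.
λ = (6 ± √0) / 2 = (6 ± 0) / 2 = 3, 3.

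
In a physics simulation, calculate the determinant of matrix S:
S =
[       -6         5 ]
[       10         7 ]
det(S) = -92

For a 2×2 matrix [[a, b], [c, d]], det = a*d - b*c.
det(S) = (-6)*(7) - (5)*(10) = -42 - 50 = -92.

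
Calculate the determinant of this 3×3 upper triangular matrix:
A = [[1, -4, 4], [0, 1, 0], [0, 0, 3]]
3

The determinant of a triangular matrix is the product of its diagonal entries (the off-diagonal entries above the diagonal do not affect it).
det(A) = (1) * (1) * (3) = 3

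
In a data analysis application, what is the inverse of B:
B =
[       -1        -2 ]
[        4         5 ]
det(B) = 3
B⁻¹ =
[      5/3       2/3 ]
[     -4/3      -1/3 ]

For a 2×2 matrix B = [[a, b], [c, d]] with det(B) ≠ 0, B⁻¹ = (1/det(B)) * [[d, -b], [-c, a]].
det(B) = (-1)*(5) - (-2)*(4) = -5 + 8 = 3.
B⁻¹ = (1/3) * [[5, 2], [-4, -1]].
Dividing each entry by 3 and reducing:
B⁻¹ =
[      5/3       2/3 ]
[     -4/3      -1/3 ]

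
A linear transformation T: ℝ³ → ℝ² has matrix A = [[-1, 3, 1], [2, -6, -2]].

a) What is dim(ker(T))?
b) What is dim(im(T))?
dim(ker) = 2, dim(im) = 1

Observe that row 2 = -2 × row 1 (so the rows are linearly dependent).
Thus rank(A) = 1 (only one linearly independent row).
dim(im(T)) = rank(A) = 1.
By the rank-nullity theorem applied to T: ℝ³ → ℝ², rank(A) + nullity(A) = 3 (the domain dimension), so dim(ker(T)) = 3 - 1 = 2.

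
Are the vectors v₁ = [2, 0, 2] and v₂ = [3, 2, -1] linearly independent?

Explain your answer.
Yes, linearly independent

Two vectors are linearly dependent iff one is a scalar multiple of the other.
No single scalar k satisfies v₂ = k·v₁ (the ratios of corresponding entries disagree), so v₁ and v₂ are linearly independent.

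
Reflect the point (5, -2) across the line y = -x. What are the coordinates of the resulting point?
(2, -5)

Reflection across line y = -x: (5, -2) → (2, -5)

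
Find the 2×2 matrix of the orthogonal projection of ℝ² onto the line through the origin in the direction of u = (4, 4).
[[1/2, 1/2], [1/2, 1/2]]

The orthogonal projection onto the line spanned by a nonzero vector u = (a, b) has matrix P = (u uᵀ) / (uᵀ u) = (1/(a² + b²)) · [[a², ab], [ab, b²]].
Here u = (4, 4), so a² + b² = 16 + 16 = 32.
P = (1/32) · [[16, 16], [16, 16]] = [[1/2, 1/2], [1/2, 1/2]].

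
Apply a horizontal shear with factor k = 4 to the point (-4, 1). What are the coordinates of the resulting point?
(0, 1)

Shear matrix for horizontal shear with factor k = 4:
[[1, 4], [0, 1]]
Result: (-4, 1) → (0, 1)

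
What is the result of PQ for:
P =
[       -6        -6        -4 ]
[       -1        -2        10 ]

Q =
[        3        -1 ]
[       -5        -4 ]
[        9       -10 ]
PQ =
[      -24        70 ]
[       97       -91 ]

Matrix multiplication: (PQ)[i][j] = sum over k of P[i][k] * Q[k][j].
  (PQ)[0][0] = (-6)*(3) + (-6)*(-5) + (-4)*(9) = -24
  (PQ)[0][1] = (-6)*(-1) + (-6)*(-4) + (-4)*(-10) = 70
  (PQ)[1][0] = (-1)*(3) + (-2)*(-5) + (10)*(9) = 97
  (PQ)[1][1] = (-1)*(-1) + (-2)*(-4) + (10)*(-10) = -91
PQ =
[      -24        70 ]
[       97       -91 ]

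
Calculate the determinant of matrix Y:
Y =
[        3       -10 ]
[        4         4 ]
det(Y) = 52

For a 2×2 matrix [[a, b], [c, d]], det = a*d - b*c.
det(Y) = (3)*(4) - (-10)*(4) = 12 + 40 = 52.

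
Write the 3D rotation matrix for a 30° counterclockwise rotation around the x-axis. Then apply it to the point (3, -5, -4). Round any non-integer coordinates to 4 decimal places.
R = [[1, 0, 0], [0, √3/2, -1/2], [0, 1/2, √3/2]]; R·(3, -5, -4) = (3.0000, -2.3301, -5.9641)

Rotation matrix for 30° around x-axis:
cos(30°) = √3/2, sin(30°) = 1/2
R = [[1, 0, 0], [0, √3/2, -1/2], [0, 1/2, √3/2]]
Apply to (3, -5, -4): R·[3, -5, -4]ᵀ = (3.0000, -2.3301, -5.9641)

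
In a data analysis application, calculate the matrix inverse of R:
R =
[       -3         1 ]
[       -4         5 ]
det(R) = -11
R⁻¹ =
[    -5/11      1/11 ]
[    -4/11      3/11 ]

For a 2×2 matrix R = [[a, b], [c, d]] with det(R) ≠ 0, R⁻¹ = (1/det(R)) * [[d, -b], [-c, a]].
det(R) = (-3)*(5) - (1)*(-4) = -15 + 4 = -11.
R⁻¹ = (1/-11) * [[5, -1], [4, -3]].
Dividing each entry by -11 and reducing:
R⁻¹ =
[    -5/11      1/11 ]
[    -4/11      3/11 ]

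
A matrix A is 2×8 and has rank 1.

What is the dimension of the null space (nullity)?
7

The rank-nullity theorem for an m×n matrix states:
rank(A) + nullity(A) = n (the number of columns).
Here n = 8 and rank(A) = 1, so nullity(A) = 8 - 1 = 7.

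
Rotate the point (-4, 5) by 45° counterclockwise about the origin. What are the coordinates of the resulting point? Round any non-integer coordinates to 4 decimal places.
(-6.3640, 0.7071)

Rotation matrix R(θ) = [[cos θ, -sin θ], [sin θ, cos θ]]; for θ = 45°:
R = [[√2/2, -√2/2], [√2/2, √2/2]]
Result: R × [-4, 5]ᵀ = [√2/2·-4 + (-√2/2)·5, √2/2·-4 + (√2/2)·5]ᵀ = (-6.3640, 0.7071)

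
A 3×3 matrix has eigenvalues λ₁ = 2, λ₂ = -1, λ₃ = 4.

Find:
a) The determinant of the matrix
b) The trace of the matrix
det = -8, trace = 5

Two standard eigenvalue identities:
- det(A) equals the product of the eigenvalues (counted with multiplicity).
- trace(A) equals the sum of the eigenvalues.
det(A) = (2)*(-1)*(4) = -8.
trace(A) = 2 - 1 + 4 = 5.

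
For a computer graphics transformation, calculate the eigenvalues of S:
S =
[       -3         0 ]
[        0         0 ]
λ = -3, 0

Solve det(S - λI) = 0. For a 2×2 matrix the characteristic equation is λ² - (trace)λ + det = 0.
trace(S) = a + d = -3 + 0 = -3.
det(S) = a*d - b*c = (-3)*(0) - (0)*(0) = 0 - 0 = 0.
Characteristic equation: λ² - (-3)λ + (0) = 0.
Discriminant = (-3)² - 4*(0) = 9 - 0 = 9.
λ = (-3 ± √9) / 2 = (-3 ± 3) / 2 = -3, 0.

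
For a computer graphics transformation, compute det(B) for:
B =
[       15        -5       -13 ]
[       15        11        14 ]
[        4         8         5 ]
det(B) = -1748

Expand along row 0 (cofactor expansion): det(B) = a*(e*i - f*h) - b*(d*i - f*g) + c*(d*h - e*g), where the 3×3 is [[a, b, c], [d, e, f], [g, h, i]].
Minor M_00 = (11)*(5) - (14)*(8) = 55 - 112 = -57.
Minor M_01 = (15)*(5) - (14)*(4) = 75 - 56 = 19.
Minor M_02 = (15)*(8) - (11)*(4) = 120 - 44 = 76.
det(B) = (15)*(-57) - (-5)*(19) + (-13)*(76) = -855 + 95 - 988 = -1748.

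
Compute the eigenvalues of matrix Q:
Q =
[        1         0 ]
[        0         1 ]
λ = 1, 1

Solve det(Q - λI) = 0. For a 2×2 matrix the characteristic equation is λ² - (trace)λ + det = 0.
trace(Q) = a + d = 1 + 1 = 2.
det(Q) = a*d - b*c = (1)*(1) - (0)*(0) = 1 - 0 = 1.
Characteristic equation: λ² - (2)λ + (1) = 0.
Discriminant = (2)² - 4*(1) = 4 - 4 = 0.
λ = (2 ± √0) / 2 = (2 ± 0) / 2 = 1, 1.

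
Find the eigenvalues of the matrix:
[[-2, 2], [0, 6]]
λ = -2 and λ = 6

Characteristic equation: det(A - λI) = 0
λ² - (trace)λ + (det) = 0
λ² - (4)λ + (-12) = 0
λ² - 4λ - 12 = 0
Solving: λ = -2, 6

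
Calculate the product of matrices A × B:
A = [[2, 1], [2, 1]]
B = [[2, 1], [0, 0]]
[[4, 2], [4, 2]]

Matrix multiplication:
C[0][0] = 2×2 + 1×0 = 4
C[0][1] = 2×1 + 1×0 = 2
C[1][0] = 2×2 + 1×0 = 4
C[1][1] = 2×1 + 1×0 = 2
Result: [[4, 2], [4, 2]]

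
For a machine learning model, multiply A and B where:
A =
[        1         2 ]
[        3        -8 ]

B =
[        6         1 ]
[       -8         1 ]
AB =
[      -10         3 ]
[       82        -5 ]

Matrix multiplication: (AB)[i][j] = sum over k of A[i][k] * B[k][j].
  (AB)[0][0] = (1)*(6) + (2)*(-8) = -10
  (AB)[0][1] = (1)*(1) + (2)*(1) = 3
  (AB)[1][0] = (3)*(6) + (-8)*(-8) = 82
  (AB)[1][1] = (3)*(1) + (-8)*(1) = -5
AB =
[      -10         3 ]
[       82        -5 ]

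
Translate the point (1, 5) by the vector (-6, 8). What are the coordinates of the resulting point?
(-5, 13)

Translation by (-6, 8):
x' = 1 + -6 = -5
y' = 5 + 8 = 13
Homogeneous matrix: [[1, 0, -6], [0, 1, 8], [0, 0, 1]]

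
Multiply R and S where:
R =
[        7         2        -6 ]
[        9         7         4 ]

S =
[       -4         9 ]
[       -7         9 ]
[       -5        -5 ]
RS =
[      -12       111 ]
[     -105       124 ]

Matrix multiplication: (RS)[i][j] = sum over k of R[i][k] * S[k][j].
  (RS)[0][0] = (7)*(-4) + (2)*(-7) + (-6)*(-5) = -12
  (RS)[0][1] = (7)*(9) + (2)*(9) + (-6)*(-5) = 111
  (RS)[1][0] = (9)*(-4) + (7)*(-7) + (4)*(-5) = -105
  (RS)[1][1] = (9)*(9) + (7)*(9) + (4)*(-5) = 124
RS =
[      -12       111 ]
[     -105       124 ]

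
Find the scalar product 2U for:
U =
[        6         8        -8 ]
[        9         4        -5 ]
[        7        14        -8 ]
2U =
[       12        16       -16 ]
[       18         8       -10 ]
[       14        28       -16 ]

Scalar multiplication is elementwise: (2U)[i][j] = 2 * U[i][j].
  (2U)[0][0] = 2 * (6) = 12
  (2U)[0][1] = 2 * (8) = 16
  (2U)[0][2] = 2 * (-8) = -16
  (2U)[1][0] = 2 * (9) = 18
  (2U)[1][1] = 2 * (4) = 8
  (2U)[1][2] = 2 * (-5) = -10
  (2U)[2][0] = 2 * (7) = 14
  (2U)[2][1] = 2 * (14) = 28
  (2U)[2][2] = 2 * (-8) = -16
2U =
[       12        16       -16 ]
[       18         8       -10 ]
[       14        28       -16 ]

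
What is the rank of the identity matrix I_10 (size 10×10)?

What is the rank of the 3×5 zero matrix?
rank(I_10) = 10, rank(0) = 0

The identity I_10 has 10 columns that are the standard basis vectors e_1, …, e_10. These are linearly independent, so all 10 columns are pivots and rank(I_10) = 10.
The 3×5 zero matrix has every entry zero, so every row is the zero row and there are no pivots; rank(0) = 0.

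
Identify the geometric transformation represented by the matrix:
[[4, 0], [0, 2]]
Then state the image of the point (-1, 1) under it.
non-uniform scaling by (4, 2); image of (-1, 1) is (-4, 2)

This is diagonal with distinct entries, so it scales the x-axis by 4 and the y-axis by 2.
The matrix [[4, 0], [0, 2]] represents: non-uniform scaling by (4, 2).
Applying it to (-1, 1): [4·-1 + 0·1, 0·-1 + 2·1] = (-4, 2).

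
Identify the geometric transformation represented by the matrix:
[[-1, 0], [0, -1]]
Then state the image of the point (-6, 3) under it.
rotation by 180° (or reflection through origin); image of (-6, 3) is (6, -3)

This matches the form [[cos θ, -sin θ], [sin θ, cos θ]] of a rotation matrix; reading off cos θ and sin θ gives the angle.
The matrix [[-1, 0], [0, -1]] represents: rotation by 180° (or reflection through origin).
Applying it to (-6, 3): [-1·-6 + 0·3, 0·-6 + -1·3] = (6, -3).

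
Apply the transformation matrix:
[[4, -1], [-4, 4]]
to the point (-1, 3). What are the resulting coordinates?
(-7, 16)

Matrix multiplication:
[[4, -1], [-4, 4]] × [-1, 3]ᵀ
= [4×-1 + -1×3, -4×-1 + 4×3]ᵀ
= [-7.0000, 16.0000]ᵀ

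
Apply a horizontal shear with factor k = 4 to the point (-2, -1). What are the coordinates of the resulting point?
(-6, -1)

Shear matrix for horizontal shear with factor k = 4:
[[1, 4], [0, 1]]
Result: (-2, -1) → (-6, -1)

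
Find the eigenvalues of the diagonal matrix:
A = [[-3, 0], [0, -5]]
λ₁ = -3, λ₂ = -5

The characteristic polynomial of A is det(A - λI) = (-3 - λ)(-5 - λ) = 0.
The roots are λ = -3 and λ = -5, so the eigenvalues are the diagonal entries.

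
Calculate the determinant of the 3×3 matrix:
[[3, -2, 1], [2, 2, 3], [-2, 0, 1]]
26

Expansion along first row:
det = 3·det([[2,3],[0,1]]) - -2·det([[2,3],[-2,1]]) + 1·det([[2,2],[-2,0]])
    = 3·(2·1 - 3·0) - -2·(2·1 - 3·-2) + 1·(2·0 - 2·-2)
    = 3·2 - -2·8 + 1·4
    = 6 + 16 + 4 = 26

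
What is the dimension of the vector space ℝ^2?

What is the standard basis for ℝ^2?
Dimension = 2; standard basis = {e_1, e_2}

ℝ^2 is the space of 2-tuples of real numbers; its dimension is 2.
The standard basis consists of 2 vectors: e_1, e_2, where e_i is the vector with 1 in position i and 0 elsewhere.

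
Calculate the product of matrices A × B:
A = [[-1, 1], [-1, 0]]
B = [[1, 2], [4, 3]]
[[3, 1], [-1, -2]]

Matrix multiplication:
C[0][0] = -1×1 + 1×4 = 3
C[0][1] = -1×2 + 1×3 = 1
C[1][0] = -1×1 + 0×4 = -1
C[1][1] = -1×2 + 0×3 = -2
Result: [[3, 1], [-1, -2]]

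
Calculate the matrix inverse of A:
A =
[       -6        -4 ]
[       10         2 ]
det(A) = 28
A⁻¹ =
[     1/14       1/7 ]
[    -5/14     -3/14 ]

For a 2×2 matrix A = [[a, b], [c, d]] with det(A) ≠ 0, A⁻¹ = (1/det(A)) * [[d, -b], [-c, a]].
det(A) = (-6)*(2) - (-4)*(10) = -12 + 40 = 28.
A⁻¹ = (1/28) * [[2, 4], [-10, -6]].
Dividing each entry by 28 and reducing:
A⁻¹ =
[     1/14       1/7 ]
[    -5/14     -3/14 ]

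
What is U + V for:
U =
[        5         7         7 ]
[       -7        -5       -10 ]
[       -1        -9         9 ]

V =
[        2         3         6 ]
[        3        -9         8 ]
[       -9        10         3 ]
U + V =
[        7        10        13 ]
[       -4       -14        -2 ]
[      -10         1        12 ]

Matrix addition is elementwise: (U+V)[i][j] = U[i][j] + V[i][j].
  (U+V)[0][0] = (5) + (2) = 7
  (U+V)[0][1] = (7) + (3) = 10
  (U+V)[0][2] = (7) + (6) = 13
  (U+V)[1][0] = (-7) + (3) = -4
  (U+V)[1][1] = (-5) + (-9) = -14
  (U+V)[1][2] = (-10) + (8) = -2
  (U+V)[2][0] = (-1) + (-9) = -10
  (U+V)[2][1] = (-9) + (10) = 1
  (U+V)[2][2] = (9) + (3) = 12
U + V =
[        7        10        13 ]
[       -4       -14        -2 ]
[      -10         1        12 ]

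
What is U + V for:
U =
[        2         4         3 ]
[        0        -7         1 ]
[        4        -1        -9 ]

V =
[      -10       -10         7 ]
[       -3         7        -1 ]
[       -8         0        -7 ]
U + V =
[       -8        -6        10 ]
[       -3         0         0 ]
[       -4        -1       -16 ]

Matrix addition is elementwise: (U+V)[i][j] = U[i][j] + V[i][j].
  (U+V)[0][0] = (2) + (-10) = -8
  (U+V)[0][1] = (4) + (-10) = -6
  (U+V)[0][2] = (3) + (7) = 10
  (U+V)[1][0] = (0) + (-3) = -3
  (U+V)[1][1] = (-7) + (7) = 0
  (U+V)[1][2] = (1) + (-1) = 0
  (U+V)[2][0] = (4) + (-8) = -4
  (U+V)[2][1] = (-1) + (0) = -1
  (U+V)[2][2] = (-9) + (-7) = -16
U + V =
[       -8        -6        10 ]
[       -3         0         0 ]
[       -4        -1       -16 ]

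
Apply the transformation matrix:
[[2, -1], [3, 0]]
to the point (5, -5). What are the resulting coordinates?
(15, 15)

Matrix multiplication:
[[2, -1], [3, 0]] × [5, -5]ᵀ
= [2×5 + -1×-5, 3×5 + 0×-5]ᵀ
= [15.0000, 15.0000]ᵀ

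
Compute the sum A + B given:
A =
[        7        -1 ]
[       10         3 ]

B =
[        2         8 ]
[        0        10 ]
A + B =
[        9         7 ]
[       10        13 ]

Matrix addition is elementwise: (A+B)[i][j] = A[i][j] + B[i][j].
  (A+B)[0][0] = (7) + (2) = 9
  (A+B)[0][1] = (-1) + (8) = 7
  (A+B)[1][0] = (10) + (0) = 10
  (A+B)[1][1] = (3) + (10) = 13
A + B =
[        9         7 ]
[       10        13 ]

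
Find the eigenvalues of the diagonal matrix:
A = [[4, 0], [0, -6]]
λ₁ = 4, λ₂ = -6

The characteristic polynomial of A is det(A - λI) = (4 - λ)(-6 - λ) = 0.
The roots are λ = 4 and λ = -6, so the eigenvalues are the diagonal entries.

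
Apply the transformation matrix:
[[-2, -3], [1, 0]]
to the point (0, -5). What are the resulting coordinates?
(15, 0)

Matrix multiplication:
[[-2, -3], [1, 0]] × [0, -5]ᵀ
= [-2×0 + -3×-5, 1×0 + 0×-5]ᵀ
= [15.0000, 0.0000]ᵀ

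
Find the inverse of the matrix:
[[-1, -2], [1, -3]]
[[-3/5, 2/5], [-1/5, -1/5]]

For [[a,b],[c,d]], inverse = (1/det)·[[d,-b],[-c,a]]
det = -1·-3 - -2·1 = 5
Inverse = (1/5)·[[-3, 2], [-1, -1]]
        = [[-3/5, 2/5], [-1/5, -1/5]]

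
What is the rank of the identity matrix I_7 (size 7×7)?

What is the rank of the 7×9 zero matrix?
rank(I_7) = 7, rank(0) = 0

The identity I_7 has 7 columns that are the standard basis vectors e_1, …, e_7. These are linearly independent, so all 7 columns are pivots and rank(I_7) = 7.
The 7×9 zero matrix has every entry zero, so every row is the zero row and there are no pivots; rank(0) = 0.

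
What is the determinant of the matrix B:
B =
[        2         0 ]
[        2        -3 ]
det(B) = -6

For a 2×2 matrix [[a, b], [c, d]], det = a*d - b*c.
det(B) = (2)*(-3) - (0)*(2) = -6 - 0 = -6.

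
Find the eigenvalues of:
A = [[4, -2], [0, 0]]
λ = 0, 4

Solve det(A - λI) = 0. For a 2×2 matrix this is λ² - (trace)λ + det = 0.
trace(A) = 4 + 0 = 4.
det(A) = (4)*(0) - (-2)*(0) = 0 - 0 = 0.
Characteristic equation: λ² - (4)λ + (0) = 0.
Discriminant: (4)² - 4*(0) = 16 - 0 = 16.
Roots: λ = (4 ± √16) / 2 = 0, 4.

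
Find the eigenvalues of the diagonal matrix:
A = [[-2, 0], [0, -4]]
λ₁ = -2, λ₂ = -4

The characteristic polynomial of A is det(A - λI) = (-2 - λ)(-4 - λ) = 0.
The roots are λ = -2 and λ = -4, so the eigenvalues are the diagonal entries.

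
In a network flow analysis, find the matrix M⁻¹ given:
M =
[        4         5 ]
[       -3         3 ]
det(M) = 27
M⁻¹ =
[      1/9     -5/27 ]
[      1/9      4/27 ]

For a 2×2 matrix M = [[a, b], [c, d]] with det(M) ≠ 0, M⁻¹ = (1/det(M)) * [[d, -b], [-c, a]].
det(M) = (4)*(3) - (5)*(-3) = 12 + 15 = 27.
M⁻¹ = (1/27) * [[3, -5], [3, 4]].
Dividing each entry by 27 and reducing:
M⁻¹ =
[      1/9     -5/27 ]
[      1/9      4/27 ]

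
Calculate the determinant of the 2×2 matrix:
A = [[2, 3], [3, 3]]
-3

For A = [[a, b], [c, d]], det(A) = a*d - b*c.
det(A) = (2)*(3) - (3)*(3) = 6 - 9 = -3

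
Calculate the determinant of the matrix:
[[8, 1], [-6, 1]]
14

For a 2×2 matrix [[a, b], [c, d]], det = ad - bc
det = (8)(1) - (1)(-6) = 8 - -6 = 14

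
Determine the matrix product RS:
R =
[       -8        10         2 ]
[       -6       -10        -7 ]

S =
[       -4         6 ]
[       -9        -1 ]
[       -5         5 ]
RS =
[      -68       -48 ]
[      149       -61 ]

Matrix multiplication: (RS)[i][j] = sum over k of R[i][k] * S[k][j].
  (RS)[0][0] = (-8)*(-4) + (10)*(-9) + (2)*(-5) = -68
  (RS)[0][1] = (-8)*(6) + (10)*(-1) + (2)*(5) = -48
  (RS)[1][0] = (-6)*(-4) + (-10)*(-9) + (-7)*(-5) = 149
  (RS)[1][1] = (-6)*(6) + (-10)*(-1) + (-7)*(5) = -61
RS =
[      -68       -48 ]
[      149       -61 ]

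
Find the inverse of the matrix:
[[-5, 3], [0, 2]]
[[-1/5, 3/10], [0, 1/2]]

For [[a,b],[c,d]], inverse = (1/det)·[[d,-b],[-c,a]]
det = -5·2 - 3·0 = -10
Inverse = (1/-10)·[[2, -3], [0, -5]]
        = [[-1/5, 3/10], [0, 1/2]]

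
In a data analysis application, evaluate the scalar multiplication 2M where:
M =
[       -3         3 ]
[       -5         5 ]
2M =
[       -6         6 ]
[      -10        10 ]

Scalar multiplication is elementwise: (2M)[i][j] = 2 * M[i][j].
  (2M)[0][0] = 2 * (-3) = -6
  (2M)[0][1] = 2 * (3) = 6
  (2M)[1][0] = 2 * (-5) = -10
  (2M)[1][1] = 2 * (5) = 10
2M =
[       -6         6 ]
[      -10        10 ]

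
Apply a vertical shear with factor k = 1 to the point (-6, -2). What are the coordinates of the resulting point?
(-6, -8)

Shear matrix for vertical shear with factor k = 1:
[[1, 0], [1, 1]]
Result: (-6, -2) → (-6, -8)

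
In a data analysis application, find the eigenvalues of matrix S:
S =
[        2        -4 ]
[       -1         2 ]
λ = 0, 4

Solve det(S - λI) = 0. For a 2×2 matrix the characteristic equation is λ² - (trace)λ + det = 0.
trace(S) = a + d = 2 + 2 = 4.
det(S) = a*d - b*c = (2)*(2) - (-4)*(-1) = 4 - 4 = 0.
Characteristic equation: λ² - (4)λ + (0) = 0.
Discriminant = (4)² - 4*(0) = 16 - 0 = 16.
λ = (4 ± √16) / 2 = (4 ± 4) / 2 = 0, 4.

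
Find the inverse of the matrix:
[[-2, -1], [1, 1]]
[[-1, -1], [1, 2]]

For [[a,b],[c,d]], inverse = (1/det)·[[d,-b],[-c,a]]
det = -2·1 - -1·1 = -1
Inverse = (1/-1)·[[1, 1], [-1, -2]]
        = [[-1, -1], [1, 2]]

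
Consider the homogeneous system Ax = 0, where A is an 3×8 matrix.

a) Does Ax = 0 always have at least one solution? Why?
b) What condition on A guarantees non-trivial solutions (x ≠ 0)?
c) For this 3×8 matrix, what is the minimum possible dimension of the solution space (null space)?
a) Yes, x = 0 is always a solution. b) When A has linearly dependent columns (rank < n). c) Minimum nullity = 5.

a) x = 0 satisfies A·0 = 0, so the zero vector is always a solution.
b) Non-trivial solutions exist iff the columns of A are linearly dependent, equivalently rank(A) < n (the number of columns).
c) By rank-nullity, rank(A) + nullity(A) = n = 8. Since A has only 3 rows, rank(A) ≤ 3, so nullity(A) ≥ 8 - 3 = 5.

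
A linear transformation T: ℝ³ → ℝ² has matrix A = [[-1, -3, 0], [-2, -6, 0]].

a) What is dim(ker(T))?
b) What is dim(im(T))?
dim(ker) = 2, dim(im) = 1

Observe that row 2 = 2 × row 1 (so the rows are linearly dependent).
Thus rank(A) = 1 (only one linearly independent row).
dim(im(T)) = rank(A) = 1.
By the rank-nullity theorem applied to T: ℝ³ → ℝ², rank(A) + nullity(A) = 3 (the domain dimension), so dim(ker(T)) = 3 - 1 = 2.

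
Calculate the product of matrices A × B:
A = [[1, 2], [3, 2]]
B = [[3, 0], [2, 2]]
[[7, 4], [13, 4]]

Matrix multiplication:
C[0][0] = 1×3 + 2×2 = 7
C[0][1] = 1×0 + 2×2 = 4
C[1][0] = 3×3 + 2×2 = 13
C[1][1] = 3×0 + 2×2 = 4
Result: [[7, 4], [13, 4]]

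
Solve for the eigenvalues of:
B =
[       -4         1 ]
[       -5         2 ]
λ = -3, 1

Solve det(B - λI) = 0. For a 2×2 matrix the characteristic equation is λ² - (trace)λ + det = 0.
trace(B) = a + d = -4 + 2 = -2.
det(B) = a*d - b*c = (-4)*(2) - (1)*(-5) = -8 + 5 = -3.
Characteristic equation: λ² - (-2)λ + (-3) = 0.
Discriminant = (-2)² - 4*(-3) = 4 + 12 = 16.
λ = (-2 ± √16) / 2 = (-2 ± 4) / 2 = -3, 1.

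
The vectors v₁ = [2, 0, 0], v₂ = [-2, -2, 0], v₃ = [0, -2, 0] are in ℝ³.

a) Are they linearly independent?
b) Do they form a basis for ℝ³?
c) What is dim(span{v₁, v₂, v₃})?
Not independent, not a basis, dim(span) = 2

Check whether v₃ can be written as a linear combination of v₁ and v₂.
v₃ = (1)·v₁ + (1)·v₂ = [0, -2, 0], so the three vectors are linearly dependent.
Thus they do not form a basis for ℝ³, and dim(span{v₁, v₂, v₃}) = 2 (spanned by v₁ and v₂).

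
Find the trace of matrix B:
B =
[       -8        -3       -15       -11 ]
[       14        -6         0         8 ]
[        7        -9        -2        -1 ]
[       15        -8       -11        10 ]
tr(B) = -8 - 6 - 2 + 10 = -6

The trace of a square matrix is the sum of its diagonal entries.
Diagonal entries of B: B[0][0] = -8, B[1][1] = -6, B[2][2] = -2, B[3][3] = 10.
tr(B) = -8 - 6 - 2 + 10 = -6.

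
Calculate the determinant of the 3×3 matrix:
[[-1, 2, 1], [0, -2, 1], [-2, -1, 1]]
-7

Expansion along first row:
det = -1·det([[-2,1],[-1,1]]) - 2·det([[0,1],[-2,1]]) + 1·det([[0,-2],[-2,-1]])
    = -1·(-2·1 - 1·-1) - 2·(0·1 - 1·-2) + 1·(0·-1 - -2·-2)
    = -1·-1 - 2·2 + 1·-4
    = 1 + -4 + -4 = -7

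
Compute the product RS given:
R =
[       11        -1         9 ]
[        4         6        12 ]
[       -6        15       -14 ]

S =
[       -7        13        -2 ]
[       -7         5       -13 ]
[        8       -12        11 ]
RS =
[        2        30        90 ]
[       26       -62        46 ]
[     -175       165      -337 ]

Matrix multiplication: (RS)[i][j] = sum over k of R[i][k] * S[k][j].
  (RS)[0][0] = (11)*(-7) + (-1)*(-7) + (9)*(8) = 2
  (RS)[0][1] = (11)*(13) + (-1)*(5) + (9)*(-12) = 30
  (RS)[0][2] = (11)*(-2) + (-1)*(-13) + (9)*(11) = 90
  (RS)[1][0] = (4)*(-7) + (6)*(-7) + (12)*(8) = 26
  (RS)[1][1] = (4)*(13) + (6)*(5) + (12)*(-12) = -62
  (RS)[1][2] = (4)*(-2) + (6)*(-13) + (12)*(11) = 46
  (RS)[2][0] = (-6)*(-7) + (15)*(-7) + (-14)*(8) = -175
  (RS)[2][1] = (-6)*(13) + (15)*(5) + (-14)*(-12) = 165
  (RS)[2][2] = (-6)*(-2) + (15)*(-13) + (-14)*(11) = -337
RS =
[        2        30        90 ]
[       26       -62        46 ]
[     -175       165      -337 ]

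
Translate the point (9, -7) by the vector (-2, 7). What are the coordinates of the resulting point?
(7, 0)

Translation by (-2, 7):
x' = 9 + -2 = 7
y' = -7 + 7 = 0
Homogeneous matrix: [[1, 0, -2], [0, 1, 7], [0, 0, 1]]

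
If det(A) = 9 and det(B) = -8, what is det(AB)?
-72

Use the multiplicative property of determinants: det(AB) = det(A)*det(B).
det(AB) = (9)*(-8) = -72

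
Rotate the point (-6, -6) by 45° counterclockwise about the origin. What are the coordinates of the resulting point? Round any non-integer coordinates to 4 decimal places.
(0.0000, -8.4853)

Rotation matrix R(θ) = [[cos θ, -sin θ], [sin θ, cos θ]]; for θ = 45°:
R = [[√2/2, -√2/2], [√2/2, √2/2]]
Result: R × [-6, -6]ᵀ = [√2/2·-6 + (-√2/2)·-6, √2/2·-6 + (√2/2)·-6]ᵀ = (0.0000, -8.4853)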